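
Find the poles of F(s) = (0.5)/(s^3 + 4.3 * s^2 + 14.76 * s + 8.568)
Set denominator = 0: s^3 + 4.3*s^2 + 14.76*s + 8.568 = (s + 0.7)(s^2 + 3.6*s + 12.24) = 0 → Poles: -0.7, -1.8 + 3j, -1.8 - 3j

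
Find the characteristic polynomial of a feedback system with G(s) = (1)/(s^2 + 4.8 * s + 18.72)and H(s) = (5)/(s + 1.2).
Characteristic poly = G_den * H_den + G_num * H_num = (s^3 + 6*s^2 + 24.48*s + 22.464) + (5) = s^3 + 6*s^2 + 24.48*s + 27.464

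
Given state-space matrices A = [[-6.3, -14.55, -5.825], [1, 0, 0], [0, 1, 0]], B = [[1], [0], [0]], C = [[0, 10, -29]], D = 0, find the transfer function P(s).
P(s) = C(sI - A)⁻¹B + D.
Characteristic polynomial det(sI - A) = s^3 + 6.3*s^2 + 14.55*s + 5.825.
Numerator from C·adj(sI-A)·B + D·det(sI-A) = 10*s - 29.
P(s) = (10*s - 29)/(s^3 + 6.3*s^2 + 14.55*s + 5.825)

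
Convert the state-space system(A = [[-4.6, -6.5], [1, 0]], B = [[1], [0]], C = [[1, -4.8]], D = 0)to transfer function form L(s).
L(s) = C(sI - A)⁻¹B + D.
Characteristic polynomial det(sI - A) = s^2 + 4.6*s + 6.5.
Numerator from C·adj(sI-A)·B + D·det(sI-A) = s - 4.8.
L(s) = (s - 4.8)/(s^2 + 4.6*s + 6.5)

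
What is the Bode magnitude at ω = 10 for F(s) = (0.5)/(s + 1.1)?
Substitute s = j*10: F(j10) = 0.00543425 - 0.0494022j.
|F(j10)| = sqrt(Re² + Im²) = 0.0497.
20*log₁₀(0.0497) = -26.07 dB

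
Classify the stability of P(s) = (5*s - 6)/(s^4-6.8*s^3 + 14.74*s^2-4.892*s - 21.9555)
Denominator: s^4 - 6.8*s^3 + 14.74*s^2 - 4.892*s - 21.9555 = (s + 0.9)(s - 3.5)(s^2 - 4.2*s + 6.97). Poles: -0.9, 2.1 + 1.6j, 2.1 - 1.6j, 3.5. Unstable (3 pole(s) in RHP)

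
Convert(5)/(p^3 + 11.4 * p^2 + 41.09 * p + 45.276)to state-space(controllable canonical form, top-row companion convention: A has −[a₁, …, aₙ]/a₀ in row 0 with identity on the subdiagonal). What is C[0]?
Reachable canonical form: C = numerator coefficients (right-aligned, zero-padded to length n).
num = 5, C = [[0, 0, 5]].
C[0] = 0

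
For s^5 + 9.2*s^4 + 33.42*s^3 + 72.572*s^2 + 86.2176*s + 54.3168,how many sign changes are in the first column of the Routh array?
Routh array:
s^5: [1, 33.42, 86.2176]; s^4: [9.2, 72.572, 54.3168]; s^3: [25.5317, 80.3136]; s^2: [43.6321, 54.3168]; s^1: [48.5296]; s^0: [54.3168]
First column: [1, 9.2, 25.5317, 43.6321, 48.5296, 54.3168]. Sign changes = 0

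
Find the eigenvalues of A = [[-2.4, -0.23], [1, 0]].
Eigenvalues solve det(λI - A) = 0.
Characteristic polynomial: λ^2 + 2.4*λ + 0.23 = 0.
Factor: (λ + 2.3)(λ + 0.1) = 0.
Roots: -0.1, -2.3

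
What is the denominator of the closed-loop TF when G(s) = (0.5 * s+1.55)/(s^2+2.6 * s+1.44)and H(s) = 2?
Characteristic poly = G_den * H_den + G_num * H_num = (s^2 + 2.6*s + 1.44) + (s + 3.1) = s^2 + 3.6*s + 4.54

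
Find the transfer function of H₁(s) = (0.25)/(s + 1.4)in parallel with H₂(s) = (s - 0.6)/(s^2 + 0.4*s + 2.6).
Parallel: H = H₁ + H₂ = (n₁·d₂ + n₂·d₁)/(d₁·d₂).
n₁·d₂ = 0.25*s^2 + 0.1*s + 0.65. n₂·d₁ = s^2 + 0.8*s - 0.84. Sum = 1.25*s^2 + 0.9*s - 0.19. d₁·d₂ = s^3 + 1.8*s^2 + 3.16*s + 3.64.
H(s) = (1.25*s^2 + 0.9*s - 0.19)/(s^3 + 1.8*s^2 + 3.16*s + 3.64)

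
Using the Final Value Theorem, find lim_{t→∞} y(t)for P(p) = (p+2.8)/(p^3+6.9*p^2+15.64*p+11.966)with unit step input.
FVT: lim_{t→∞} y(t) = lim_{p→0} p*Y(p) where Y(p) = P(p)/p.
= lim_{p→0} P(p) = P(0) = num(0)/den(0) = 2.8/11.966 = 0.234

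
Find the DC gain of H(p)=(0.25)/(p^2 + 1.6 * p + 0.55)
DC gain = H(0) = num(0)/den(0) = 0.25/0.55 = 0.4545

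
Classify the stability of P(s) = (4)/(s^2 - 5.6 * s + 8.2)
Denominator: s^2 - 5.6*s + 8.2. Poles: 2.8 + 0.6j, 2.8 - 0.6j. Unstable (2 pole(s) in RHP)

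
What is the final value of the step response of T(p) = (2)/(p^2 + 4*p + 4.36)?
FVT: lim_{t→∞} y(t) = lim_{p→0} p*Y(p) where Y(p) = T(p)/p.
= lim_{p→0} T(p) = T(0) = num(0)/den(0) = 2/4.36 = 0.4587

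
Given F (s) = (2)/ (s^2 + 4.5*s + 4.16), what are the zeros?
Numerator is a nonzero constant (2) → Zeros: none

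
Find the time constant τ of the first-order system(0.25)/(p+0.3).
First-order system: τ = -1/pole. Pole = -0.3. τ = -1/(-0.3) = 3.333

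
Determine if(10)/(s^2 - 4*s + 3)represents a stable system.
Denominator: s^2 - 4*s + 3 = (s - 3)(s - 1). Poles: 1, 3. All Re(p)<0: No (unstable)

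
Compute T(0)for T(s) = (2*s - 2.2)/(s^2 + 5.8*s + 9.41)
DC gain = T(0) = num(0)/den(0) = -2.2/9.41 = -0.2338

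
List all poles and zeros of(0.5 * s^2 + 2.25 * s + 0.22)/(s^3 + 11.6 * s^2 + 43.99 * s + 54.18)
Set denominator = 0: s^3 + 11.6*s^2 + 43.99*s + 54.18 = (s + 4.5)(s + 2.8)(s + 4.3) = 0 → Poles: -2.8, -4.3, -4.5
Set numerator = 0: 0.5*s^2 + 2.25*s + 0.22 = 0.5*(s + 4.4)(s + 0.1) = 0 → Zeros: -0.1, -4.4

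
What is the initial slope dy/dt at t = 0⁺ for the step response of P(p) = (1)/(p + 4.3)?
IVT: y'(0⁺) = lim_{p→∞} p²·Y(p) = lim_{p→∞} p·P(p).
deg(num) = 0, deg(den) = 1, relative degree = 1, so p·P(p) → (leading num)/(leading den) = 1/1 = 1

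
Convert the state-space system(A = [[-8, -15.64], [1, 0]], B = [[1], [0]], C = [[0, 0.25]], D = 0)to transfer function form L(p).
L(p) = C(pI - A)⁻¹B + D.
Characteristic polynomial det(pI - A) = p^2 + 8*p + 15.64.
Numerator from C·adj(pI-A)·B + D·det(pI-A) = 0.25.
L(p) = (0.25)/(p^2 + 8*p + 15.64)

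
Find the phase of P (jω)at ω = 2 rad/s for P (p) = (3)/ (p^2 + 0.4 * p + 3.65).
Substitute p = j*2: P(j2) = -1.37705 - 3.14754j.
∠P(j2) = atan2(Im, Re) = atan2(-3.14754, -1.37705) = -113.63°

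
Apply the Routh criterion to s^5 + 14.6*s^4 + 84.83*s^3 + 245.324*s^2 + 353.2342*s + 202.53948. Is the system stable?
Routh array:
s^5: [1, 84.83, 353.2342]; s^4: [14.6, 245.324, 202.53948]; s^3: [68.027, 339.362]; s^2: [172.49, 202.53948]; s^1: [259.484]; s^0: [202.53948]
First column: [1, 14.6, 68.027, 172.49, 259.484, 202.53948]. Sign changes = 0.
Yes, stable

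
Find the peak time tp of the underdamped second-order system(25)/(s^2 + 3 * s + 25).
Standard form: ωn²/(s²+2ζωn·s+ωn²) → ωn = 5, ζ = 0.3.
ωd = ωn·√(1-ζ²) = 5·√(1-0.3²) = 4.77.
tp = π/ωd = π/4.77 = 0.6587 s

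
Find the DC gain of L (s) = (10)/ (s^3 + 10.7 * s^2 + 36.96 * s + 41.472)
DC gain = L(0) = num(0)/den(0) = 10/41.472 = 0.2411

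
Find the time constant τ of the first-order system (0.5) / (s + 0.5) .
First-order system: τ = -1/pole. Pole = -0.5. τ = -1/(-0.5) = 2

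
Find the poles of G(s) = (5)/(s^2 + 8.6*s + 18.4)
Set denominator = 0: s^2 + 8.6*s + 18.4 = (s + 4.6)(s + 4) = 0 → Poles: -4, -4.6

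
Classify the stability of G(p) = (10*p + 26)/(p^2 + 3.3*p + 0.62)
Denominator: p^2 + 3.3*p + 0.62 = (p + 3.1)(p + 0.2). Poles: -0.2, -3.1. Stable (all poles in LHP)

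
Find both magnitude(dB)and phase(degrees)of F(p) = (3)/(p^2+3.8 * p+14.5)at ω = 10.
Substitute p = j*10: F(j10) = -0.0293001 - 0.0130222j.
|F| = 20*log₁₀(sqrt(Re²+Im²)) = -29.88 dB.
∠F = atan2(Im, Re) = -156.04°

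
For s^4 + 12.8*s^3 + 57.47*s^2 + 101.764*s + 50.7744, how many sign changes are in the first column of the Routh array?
Routh array:
s^4: [1, 57.47, 50.7744]; s^3: [12.8, 101.764]; s^2: [49.5197, 50.7744]; s^1: [88.6397]; s^0: [50.7744]
First column: [1, 12.8, 49.5197, 88.6397, 50.7744]. Sign changes = 0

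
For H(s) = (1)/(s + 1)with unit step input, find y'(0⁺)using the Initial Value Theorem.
IVT: y'(0⁺) = lim_{s→∞} s²·Y(s) = lim_{s→∞} s·H(s).
deg(num) = 0, deg(den) = 1, relative degree = 1, so s·H(s) → (leading num)/(leading den) = 1/1 = 1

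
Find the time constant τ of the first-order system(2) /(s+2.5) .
First-order system: τ = -1/pole. Pole = -2.5. τ = -1/(-2.5) = 0.4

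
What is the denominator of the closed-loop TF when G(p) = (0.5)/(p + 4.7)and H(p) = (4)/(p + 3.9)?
Characteristic poly = G_den * H_den + G_num * H_num = (p^2 + 8.6*p + 18.33) + (2) = p^2 + 8.6*p + 20.33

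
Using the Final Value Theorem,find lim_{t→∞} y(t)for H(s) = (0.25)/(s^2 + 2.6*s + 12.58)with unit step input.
FVT: lim_{t→∞} y(t) = lim_{s→0} s*Y(s) where Y(s) = H(s)/s.
= lim_{s→0} H(s) = H(0) = num(0)/den(0) = 0.25/12.58 = 0.01987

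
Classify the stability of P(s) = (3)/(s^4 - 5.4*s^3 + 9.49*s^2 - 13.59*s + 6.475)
Denominator: s^4 - 5.4*s^3 + 9.49*s^2 - 13.59*s + 6.475 = (s - 0.7)(s - 3.7)(s^2 - s + 2.5). Poles: 0.5 + 1.5j, 0.5 - 1.5j, 0.7, 3.7. Unstable (4 pole(s) in RHP)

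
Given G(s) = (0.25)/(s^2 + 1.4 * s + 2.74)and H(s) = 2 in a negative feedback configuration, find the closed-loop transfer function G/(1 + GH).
Closed-loop T = G/(1+GH).
Numerator: G_num * H_den = 0.25.
Denominator: G_den * H_den + G_num * H_num = (s^2 + 1.4*s + 2.74) + (0.5) = s^2 + 1.4*s + 3.24.
T(s) = (0.25)/(s^2 + 1.4*s + 3.24)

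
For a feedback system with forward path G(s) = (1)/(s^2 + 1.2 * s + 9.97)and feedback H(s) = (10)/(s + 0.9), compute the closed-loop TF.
Closed-loop T = G/(1+GH).
Numerator: G_num * H_den = s + 0.9.
Denominator: G_den * H_den + G_num * H_num = (s^3 + 2.1*s^2 + 11.05*s + 8.973) + (10) = s^3 + 2.1*s^2 + 11.05*s + 18.973.
T(s) = (s + 0.9)/(s^3 + 2.1*s^2 + 11.05*s + 18.973)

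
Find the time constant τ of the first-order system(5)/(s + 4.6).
First-order system: τ = -1/pole. Pole = -4.6. τ = -1/(-4.6) = 0.2174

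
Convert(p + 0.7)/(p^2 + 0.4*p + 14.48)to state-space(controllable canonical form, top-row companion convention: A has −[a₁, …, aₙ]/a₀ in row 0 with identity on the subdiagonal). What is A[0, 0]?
Reachable canonical form for den = p^2 + 0.4*p + 14.48: top row of A = -[a₁,a₂,...,aₙ]/a₀, ones on the subdiagonal, zeros elsewhere.
A = [[-0.4, -14.48], [1, 0]].
A[0,0] = -0.4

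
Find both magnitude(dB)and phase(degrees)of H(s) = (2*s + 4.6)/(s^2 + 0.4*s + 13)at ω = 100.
Substitute s = j*100: H(j100) = -0.000380384 - 0.0200276j.
|H| = 20*log₁₀(sqrt(Re²+Im²)) = -33.97 dB.
∠H = atan2(Im, Re) = -91.09°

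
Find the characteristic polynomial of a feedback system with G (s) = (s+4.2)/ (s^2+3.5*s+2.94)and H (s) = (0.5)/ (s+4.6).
Characteristic poly = G_den * H_den + G_num * H_num = (s^3 + 8.1*s^2 + 19.04*s + 13.524) + (0.5*s + 2.1) = s^3 + 8.1*s^2 + 19.54*s + 15.624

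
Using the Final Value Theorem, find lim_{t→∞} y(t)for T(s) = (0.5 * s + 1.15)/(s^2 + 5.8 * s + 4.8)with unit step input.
FVT: lim_{t→∞} y(t) = lim_{s→0} s*Y(s) where Y(s) = T(s)/s.
= lim_{s→0} T(s) = T(0) = num(0)/den(0) = 1.15/4.8 = 0.2396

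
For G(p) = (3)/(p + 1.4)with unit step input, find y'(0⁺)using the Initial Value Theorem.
IVT: y'(0⁺) = lim_{p→∞} p²·Y(p) = lim_{p→∞} p·G(p).
deg(num) = 0, deg(den) = 1, relative degree = 1, so p·G(p) → (leading num)/(leading den) = 3/1 = 3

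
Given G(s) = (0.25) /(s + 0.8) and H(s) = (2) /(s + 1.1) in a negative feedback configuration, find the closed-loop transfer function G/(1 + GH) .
Closed-loop T = G/(1+GH).
Numerator: G_num * H_den = 0.25*s + 0.275.
Denominator: G_den * H_den + G_num * H_num = (s^2 + 1.9*s + 0.88) + (0.5) = s^2 + 1.9*s + 1.38.
T(s) = (0.25*s + 0.275)/(s^2 + 1.9*s + 1.38)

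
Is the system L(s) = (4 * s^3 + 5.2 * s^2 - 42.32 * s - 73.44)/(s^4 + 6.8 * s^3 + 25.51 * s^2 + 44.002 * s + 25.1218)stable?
Denominator: s^4 + 6.8*s^3 + 25.51*s^2 + 44.002*s + 25.1218 = (s + 1.1)(s + 1.9)(s^2 + 3.8*s + 12.02). Poles: -1.1, -1.9, -1.9 + 2.9j, -1.9 - 2.9j. All Re(p)<0: Yes (stable)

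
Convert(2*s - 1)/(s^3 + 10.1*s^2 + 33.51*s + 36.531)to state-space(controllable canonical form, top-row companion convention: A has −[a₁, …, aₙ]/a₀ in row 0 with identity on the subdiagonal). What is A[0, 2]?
Reachable canonical form for den = s^3 + 10.1*s^2 + 33.51*s + 36.531: top row of A = -[a₁,a₂,...,aₙ]/a₀, ones on the subdiagonal, zeros elsewhere.
A = [[-10.1, -33.51, -36.531], [1, 0, 0], [0, 1, 0]].
A[0,2] = -36.531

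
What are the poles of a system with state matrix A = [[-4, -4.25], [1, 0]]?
Eigenvalues solve det(λI - A) = 0.
Characteristic polynomial: λ^2 + 4*λ + 4.25 = 0.
Roots: -2 + 0.5j, -2 - 0.5j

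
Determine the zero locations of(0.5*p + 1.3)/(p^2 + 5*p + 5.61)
Set numerator = 0: 0.5*p + 1.3 = 0 → Zeros: -2.6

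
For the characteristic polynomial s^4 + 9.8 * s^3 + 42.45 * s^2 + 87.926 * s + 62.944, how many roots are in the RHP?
s^4 + 9.8*s^3 + 42.45*s^2 + 87.926*s + 62.944 = (s + 1.4)(s + 3.2)(s^2 + 5.2*s + 14.05). Poles: -1.4, -2.6 + 2.7j, -2.6 - 2.7j, -3.2. RHP poles (Re>0): 0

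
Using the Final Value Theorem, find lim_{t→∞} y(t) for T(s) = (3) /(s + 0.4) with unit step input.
FVT: lim_{t→∞} y(t) = lim_{s→0} s*Y(s) where Y(s) = T(s)/s.
= lim_{s→0} T(s) = T(0) = num(0)/den(0) = 3/0.4 = 7.5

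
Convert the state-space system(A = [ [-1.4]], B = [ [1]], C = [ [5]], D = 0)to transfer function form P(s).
P(s) = C(sI - A)⁻¹B + D.
Characteristic polynomial det(sI - A) = s + 1.4.
Numerator from C·adj(sI-A)·B + D·det(sI-A) = 5.
P(s) = (5)/(s + 1.4)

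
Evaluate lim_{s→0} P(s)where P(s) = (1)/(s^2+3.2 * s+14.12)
DC gain = P(0) = num(0)/den(0) = 1/14.12 = 0.07082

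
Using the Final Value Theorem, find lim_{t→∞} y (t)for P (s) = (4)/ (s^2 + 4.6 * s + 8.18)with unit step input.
FVT: lim_{t→∞} y(t) = lim_{s→0} s*Y(s) where Y(s) = P(s)/s.
= lim_{s→0} P(s) = P(0) = num(0)/den(0) = 4/8.18 = 0.489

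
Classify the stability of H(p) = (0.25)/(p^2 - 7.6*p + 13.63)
Denominator: p^2 - 7.6*p + 13.63 = (p - 2.9)(p - 4.7). Poles: 2.9, 4.7. Unstable (2 pole(s) in RHP)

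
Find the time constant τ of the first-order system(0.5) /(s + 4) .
First-order system: τ = -1/pole. Pole = -4. τ = -1/(-4) = 0.25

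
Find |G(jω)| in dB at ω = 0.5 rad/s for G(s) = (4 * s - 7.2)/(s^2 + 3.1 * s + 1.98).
Substitute s = j*0.5: G(j0.5) = -1.73407 + 2.70972j.
|G(j0.5)| = sqrt(Re² + Im²) = 3.217.
20*log₁₀(3.217) = 10.15 dB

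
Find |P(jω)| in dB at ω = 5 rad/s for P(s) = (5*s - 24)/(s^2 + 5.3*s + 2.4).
Substitute s = j*5: P(j5) = 0.993314 + 0.0585321j.
|P(j5)| = sqrt(Re² + Im²) = 0.995.
20*log₁₀(0.995) = -0.04 dB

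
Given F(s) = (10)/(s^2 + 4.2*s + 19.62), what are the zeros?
Numerator is a nonzero constant (10) → Zeros: none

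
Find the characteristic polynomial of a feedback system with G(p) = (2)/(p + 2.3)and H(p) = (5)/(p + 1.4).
Characteristic poly = G_den * H_den + G_num * H_num = (p^2 + 3.7*p + 3.22) + (10) = p^2 + 3.7*p + 13.22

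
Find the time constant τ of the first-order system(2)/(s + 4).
First-order system: τ = -1/pole. Pole = -4. τ = -1/(-4) = 0.25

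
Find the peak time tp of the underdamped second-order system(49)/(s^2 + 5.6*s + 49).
Standard form: ωn²/(s²+2ζωn·s+ωn²) → ωn = 7, ζ = 0.4.
ωd = ωn·√(1-ζ²) = 7·√(1-0.4²) = 6.416.
tp = π/ωd = π/6.416 = 0.4897 s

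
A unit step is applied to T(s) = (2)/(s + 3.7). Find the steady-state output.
FVT: lim_{t→∞} y(t) = lim_{s→0} s*Y(s) where Y(s) = T(s)/s.
= lim_{s→0} T(s) = T(0) = num(0)/den(0) = 2/3.7 = 0.5405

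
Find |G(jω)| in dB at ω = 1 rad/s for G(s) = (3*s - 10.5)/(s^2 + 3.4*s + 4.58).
Substitute s = j*1: G(j1) = -1.12363 + 1.90512j.
|G(j1)| = sqrt(Re² + Im²) = 2.212.
20*log₁₀(2.212) = 6.89 dB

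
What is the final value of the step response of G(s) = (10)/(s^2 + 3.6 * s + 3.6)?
FVT: lim_{t→∞} y(t) = lim_{s→0} s*Y(s) where Y(s) = G(s)/s.
= lim_{s→0} G(s) = G(0) = num(0)/den(0) = 10/3.6 = 2.778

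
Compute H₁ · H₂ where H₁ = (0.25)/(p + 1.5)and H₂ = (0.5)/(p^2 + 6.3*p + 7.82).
Series: H = H₁ · H₂ = (n₁·n₂)/(d₁·d₂).
Num: n₁·n₂ = 0.125. Den: d₁·d₂ = p^3 + 7.8*p^2 + 17.27*p + 11.73.
H(p) = (0.125)/(p^3 + 7.8*p^2 + 17.27*p + 11.73)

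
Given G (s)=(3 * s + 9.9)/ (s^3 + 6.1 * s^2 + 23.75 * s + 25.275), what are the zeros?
Set numerator = 0: 3*s + 9.9 = 0 → Zeros: -3.3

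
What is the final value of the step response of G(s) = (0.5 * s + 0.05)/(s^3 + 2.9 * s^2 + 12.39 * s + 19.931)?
FVT: lim_{t→∞} y(t) = lim_{s→0} s*Y(s) where Y(s) = G(s)/s.
= lim_{s→0} G(s) = G(0) = num(0)/den(0) = 0.05/19.931 = 0.002509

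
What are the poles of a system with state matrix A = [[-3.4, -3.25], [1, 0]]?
Eigenvalues solve det(λI - A) = 0.
Characteristic polynomial: λ^2 + 3.4*λ + 3.25 = 0.
Roots: -1.7 + 0.6j, -1.7 - 0.6j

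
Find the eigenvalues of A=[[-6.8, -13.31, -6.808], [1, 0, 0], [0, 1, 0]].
Eigenvalues solve det(λI - A) = 0.
Characteristic polynomial: λ^3 + 6.8*λ^2 + 13.31*λ + 6.808 = 0.
Factor: (λ + 2.3)(λ + 3.7)(λ + 0.8) = 0.
Roots: -0.8, -2.3, -3.7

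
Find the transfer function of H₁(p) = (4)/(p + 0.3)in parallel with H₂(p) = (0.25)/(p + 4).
Parallel: H = H₁ + H₂ = (n₁·d₂ + n₂·d₁)/(d₁·d₂).
n₁·d₂ = 4*p + 16. n₂·d₁ = 0.25*p + 0.075. Sum = 4.25*p + 16.075. d₁·d₂ = p^2 + 4.3*p + 1.2.
H(p) = (4.25*p + 16.075)/(p^2 + 4.3*p + 1.2)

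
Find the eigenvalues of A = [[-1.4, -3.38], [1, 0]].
Eigenvalues solve det(λI - A) = 0.
Characteristic polynomial: λ^2 + 1.4*λ + 3.38 = 0.
Roots: -0.7 + 1.7j, -0.7 - 1.7j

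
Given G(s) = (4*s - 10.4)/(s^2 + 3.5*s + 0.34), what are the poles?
Set denominator = 0: s^2 + 3.5*s + 0.34 = (s + 3.4)(s + 0.1) = 0 → Poles: -0.1, -3.4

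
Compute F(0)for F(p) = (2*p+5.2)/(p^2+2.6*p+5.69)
DC gain = F(0) = num(0)/den(0) = 5.2/5.69 = 0.9139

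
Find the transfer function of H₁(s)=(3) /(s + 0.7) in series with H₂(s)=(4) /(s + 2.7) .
Series: H = H₁ · H₂ = (n₁·n₂)/(d₁·d₂).
Num: n₁·n₂ = 12. Den: d₁·d₂ = s^2 + 3.4*s + 1.89.
H(s) = (12)/(s^2 + 3.4*s + 1.89)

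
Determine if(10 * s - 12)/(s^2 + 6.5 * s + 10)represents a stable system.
Denominator: s^2 + 6.5*s + 10 = (s + 2.5)(s + 4). Poles: -2.5, -4. All Re(p)<0: Yes (stable)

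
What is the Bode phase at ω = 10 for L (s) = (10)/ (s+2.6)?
Substitute s = j*10: L(j10) = 0.243537 - 0.93668j.
∠L(j10) = atan2(Im, Re) = atan2(-0.93668, 0.243537) = -75.43°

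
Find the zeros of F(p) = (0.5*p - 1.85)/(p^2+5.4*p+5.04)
Set numerator = 0: 0.5*p - 1.85 = 0 → Zeros: 3.7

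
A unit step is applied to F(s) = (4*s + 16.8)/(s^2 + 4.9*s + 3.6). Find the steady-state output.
FVT: lim_{t→∞} y(t) = lim_{s→0} s*Y(s) where Y(s) = F(s)/s.
= lim_{s→0} F(s) = F(0) = num(0)/den(0) = 16.8/3.6 = 4.667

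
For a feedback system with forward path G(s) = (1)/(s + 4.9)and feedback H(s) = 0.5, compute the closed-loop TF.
Closed-loop T = G/(1+GH).
Numerator: G_num * H_den = 1.
Denominator: G_den * H_den + G_num * H_num = (s + 4.9) + (0.5) = s + 5.4.
T(s) = (1)/(s + 5.4)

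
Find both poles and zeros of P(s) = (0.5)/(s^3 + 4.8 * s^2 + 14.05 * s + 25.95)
Set denominator = 0: s^3 + 4.8*s^2 + 14.05*s + 25.95 = (s + 3)(s^2 + 1.8*s + 8.65) = 0 → Poles: -0.9 + 2.8j, -0.9 - 2.8j, -3
Numerator is a nonzero constant (0.5) → Zeros: none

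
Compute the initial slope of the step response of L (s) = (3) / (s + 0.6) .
IVT: y'(0⁺) = lim_{s→∞} s²·Y(s) = lim_{s→∞} s·L(s).
deg(num) = 0, deg(den) = 1, relative degree = 1, so s·L(s) → (leading num)/(leading den) = 3/1 = 3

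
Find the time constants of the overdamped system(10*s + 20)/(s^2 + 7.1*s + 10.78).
Overdamped: real poles at -4.9, -2.2. τ = -1/pole → τ₁ = 0.2041, τ₂ = 0.4545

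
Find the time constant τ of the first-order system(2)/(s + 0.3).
First-order system: τ = -1/pole. Pole = -0.3. τ = -1/(-0.3) = 3.333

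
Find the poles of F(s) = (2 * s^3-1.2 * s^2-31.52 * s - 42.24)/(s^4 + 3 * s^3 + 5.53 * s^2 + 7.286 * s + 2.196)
Set denominator = 0: s^4 + 3*s^3 + 5.53*s^2 + 7.286*s + 2.196 = (s + 0.4)(s + 1.8)(s^2 + 0.8*s + 3.05) = 0 → Poles: -0.4, -0.4 + 1.7j, -0.4 - 1.7j, -1.8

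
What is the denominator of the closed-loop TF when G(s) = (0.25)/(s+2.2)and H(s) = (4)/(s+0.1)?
Characteristic poly = G_den * H_den + G_num * H_num = (s^2 + 2.3*s + 0.22) + (1) = s^2 + 2.3*s + 1.22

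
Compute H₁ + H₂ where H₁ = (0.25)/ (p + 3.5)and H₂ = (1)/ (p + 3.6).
Parallel: H = H₁ + H₂ = (n₁·d₂ + n₂·d₁)/(d₁·d₂).
n₁·d₂ = 0.25*p + 0.9. n₂·d₁ = p + 3.5. Sum = 1.25*p + 4.4. d₁·d₂ = p^2 + 7.1*p + 12.6.
H(p) = (1.25*p + 4.4)/(p^2 + 7.1*p + 12.6)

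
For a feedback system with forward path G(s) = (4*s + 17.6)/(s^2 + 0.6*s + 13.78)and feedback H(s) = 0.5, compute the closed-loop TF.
Closed-loop T = G/(1+GH).
Numerator: G_num * H_den = 4*s + 17.6.
Denominator: G_den * H_den + G_num * H_num = (s^2 + 0.6*s + 13.78) + (2*s + 8.8) = s^2 + 2.6*s + 22.58.
T(s) = (4*s + 17.6)/(s^2 + 2.6*s + 22.58)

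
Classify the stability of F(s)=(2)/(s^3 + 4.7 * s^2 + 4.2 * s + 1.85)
Denominator: s^3 + 4.7*s^2 + 4.2*s + 1.85 = (s + 3.7)(s^2 + s + 0.5). Poles: -0.5 + 0.5j, -0.5 - 0.5j, -3.7. Stable (all poles in LHP)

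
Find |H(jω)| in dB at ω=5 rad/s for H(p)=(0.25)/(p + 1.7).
Substitute p = j*5: H(j5) = 0.0152384 - 0.0448189j.
|H(j5)| = sqrt(Re² + Im²) = 0.04734.
20*log₁₀(0.04734) = -26.50 dB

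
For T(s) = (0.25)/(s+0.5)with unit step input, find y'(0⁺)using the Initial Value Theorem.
IVT: y'(0⁺) = lim_{s→∞} s²·Y(s) = lim_{s→∞} s·T(s).
deg(num) = 0, deg(den) = 1, relative degree = 1, so s·T(s) → (leading num)/(leading den) = 0.25/1 = 0.25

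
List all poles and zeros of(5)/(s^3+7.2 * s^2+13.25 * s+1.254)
Set denominator = 0: s^3 + 7.2*s^2 + 13.25*s + 1.254 = (s + 3.3)(s + 0.1)(s + 3.8) = 0 → Poles: -0.1, -3.3, -3.8
Numerator is a nonzero constant (5) → Zeros: none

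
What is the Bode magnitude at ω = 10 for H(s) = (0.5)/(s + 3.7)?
Substitute s = j*10: H(j10) = 0.0162723 - 0.0439792j.
|H(j10)| = sqrt(Re² + Im²) = 0.04689.
20*log₁₀(0.04689) = -26.58 dB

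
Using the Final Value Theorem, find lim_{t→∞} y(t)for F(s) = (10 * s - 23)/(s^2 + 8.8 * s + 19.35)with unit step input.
FVT: lim_{t→∞} y(t) = lim_{s→0} s*Y(s) where Y(s) = F(s)/s.
= lim_{s→0} F(s) = F(0) = num(0)/den(0) = -23/19.35 = -1.189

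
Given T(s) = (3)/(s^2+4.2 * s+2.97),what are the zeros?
Numerator is a nonzero constant (3) → Zeros: none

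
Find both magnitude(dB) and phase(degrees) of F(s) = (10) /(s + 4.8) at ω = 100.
Substitute s = j*100: F(j100) = 0.00478897 - 0.0997701j.
|F| = 20*log₁₀(sqrt(Re²+Im²)) = -20.01 dB.
∠F = atan2(Im, Re) = -87.25°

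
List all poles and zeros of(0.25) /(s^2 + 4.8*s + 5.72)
Set denominator = 0: s^2 + 4.8*s + 5.72 = (s + 2.6)(s + 2.2) = 0 → Poles: -2.2, -2.6
Numerator is a nonzero constant (0.25) → Zeros: none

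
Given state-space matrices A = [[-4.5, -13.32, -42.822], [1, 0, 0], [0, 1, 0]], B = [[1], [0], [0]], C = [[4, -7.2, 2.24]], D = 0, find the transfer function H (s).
H(s) = C(sI - A)⁻¹B + D.
Characteristic polynomial det(sI - A) = s^3 + 4.5*s^2 + 13.32*s + 42.822.
Numerator from C·adj(sI-A)·B + D·det(sI-A) = 4*s^2 - 7.2*s + 2.24.
H(s) = (4*s^2 - 7.2*s + 2.24)/(s^3 + 4.5*s^2 + 13.32*s + 42.822)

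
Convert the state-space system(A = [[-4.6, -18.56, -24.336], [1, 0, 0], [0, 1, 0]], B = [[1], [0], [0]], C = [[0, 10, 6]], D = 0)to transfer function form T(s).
T(s) = C(sI - A)⁻¹B + D.
Characteristic polynomial det(sI - A) = s^3 + 4.6*s^2 + 18.56*s + 24.336.
Numerator from C·adj(sI-A)·B + D·det(sI-A) = 10*s + 6.
T(s) = (10*s + 6)/(s^3 + 4.6*s^2 + 18.56*s + 24.336)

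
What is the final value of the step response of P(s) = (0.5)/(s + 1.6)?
FVT: lim_{t→∞} y(t) = lim_{s→0} s*Y(s) where Y(s) = P(s)/s.
= lim_{s→0} P(s) = P(0) = num(0)/den(0) = 0.5/1.6 = 0.3125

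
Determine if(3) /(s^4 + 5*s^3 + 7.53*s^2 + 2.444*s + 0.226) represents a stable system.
Denominator: s^4 + 5*s^3 + 7.53*s^2 + 2.444*s + 0.226 = (s + 0.2)(s + 0.2)(s^2 + 4.6*s + 5.65). Poles: -0.2, -0.2, -2.3 + 0.6j, -2.3 - 0.6j. All Re(p)<0: Yes (stable)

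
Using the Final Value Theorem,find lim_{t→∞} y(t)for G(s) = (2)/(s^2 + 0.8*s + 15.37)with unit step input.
FVT: lim_{t→∞} y(t) = lim_{s→0} s*Y(s) where Y(s) = G(s)/s.
= lim_{s→0} G(s) = G(0) = num(0)/den(0) = 2/15.37 = 0.1301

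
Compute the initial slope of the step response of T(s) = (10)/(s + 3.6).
IVT: y'(0⁺) = lim_{s→∞} s²·Y(s) = lim_{s→∞} s·T(s).
deg(num) = 0, deg(den) = 1, relative degree = 1, so s·T(s) → (leading num)/(leading den) = 10/1 = 10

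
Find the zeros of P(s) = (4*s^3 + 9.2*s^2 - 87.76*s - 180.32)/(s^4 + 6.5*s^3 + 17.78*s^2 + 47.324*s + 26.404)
Set numerator = 0: 4*s^3 + 9.2*s^2 - 87.76*s - 180.32 = 4*(s + 2)(s + 4.9)(s - 4.6) = 0 → Zeros: -2, -4.9, 4.6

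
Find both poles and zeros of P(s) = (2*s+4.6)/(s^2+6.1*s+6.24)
Set denominator = 0: s^2 + 6.1*s + 6.24 = (s + 1.3)(s + 4.8) = 0 → Poles: -1.3, -4.8
Set numerator = 0: 2*s + 4.6 = 0 → Zeros: -2.3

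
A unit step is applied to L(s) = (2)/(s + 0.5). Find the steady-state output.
FVT: lim_{t→∞} y(t) = lim_{s→0} s*Y(s) where Y(s) = L(s)/s.
= lim_{s→0} L(s) = L(0) = num(0)/den(0) = 2/0.5 = 4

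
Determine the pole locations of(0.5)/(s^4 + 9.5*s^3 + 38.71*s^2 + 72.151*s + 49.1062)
Set denominator = 0: s^4 + 9.5*s^3 + 38.71*s^2 + 72.151*s + 49.1062 = (s + 2.2)(s + 1.7)(s^2 + 5.6*s + 13.13) = 0 → Poles: -1.7, -2.2, -2.8 + 2.3j, -2.8 - 2.3j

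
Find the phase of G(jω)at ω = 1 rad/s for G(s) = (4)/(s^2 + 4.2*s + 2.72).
Substitute s = j*1: G(j1) = 0.334007 - 0.815597j.
∠G(j1) = atan2(Im, Re) = atan2(-0.815597, 0.334007) = -67.73°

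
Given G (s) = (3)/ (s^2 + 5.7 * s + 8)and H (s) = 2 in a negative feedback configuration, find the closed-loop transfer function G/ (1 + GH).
Closed-loop T = G/(1+GH).
Numerator: G_num * H_den = 3.
Denominator: G_den * H_den + G_num * H_num = (s^2 + 5.7*s + 8) + (6) = s^2 + 5.7*s + 14.
T(s) = (3)/(s^2 + 5.7*s + 14)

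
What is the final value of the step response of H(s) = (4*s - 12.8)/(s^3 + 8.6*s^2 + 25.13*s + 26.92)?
FVT: lim_{t→∞} y(t) = lim_{s→0} s*Y(s) where Y(s) = H(s)/s.
= lim_{s→0} H(s) = H(0) = num(0)/den(0) = -12.8/26.92 = -0.4755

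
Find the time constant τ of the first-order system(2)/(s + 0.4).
First-order system: τ = -1/pole. Pole = -0.4. τ = -1/(-0.4) = 2.5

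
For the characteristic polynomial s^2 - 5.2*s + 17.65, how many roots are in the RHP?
Poles: 2.6 + 3.3j, 2.6 - 3.3j. RHP poles (Re>0): 2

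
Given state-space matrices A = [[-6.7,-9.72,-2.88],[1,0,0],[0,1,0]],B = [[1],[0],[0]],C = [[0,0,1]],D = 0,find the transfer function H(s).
H(s) = C(sI - A)⁻¹B + D.
Characteristic polynomial det(sI - A) = s^3 + 6.7*s^2 + 9.72*s + 2.88.
Numerator from C·adj(sI-A)·B + D·det(sI-A) = 1.
H(s) = (1)/(s^3 + 6.7*s^2 + 9.72*s + 2.88)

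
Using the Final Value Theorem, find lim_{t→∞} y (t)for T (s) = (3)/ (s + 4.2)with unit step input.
FVT: lim_{t→∞} y(t) = lim_{s→0} s*Y(s) where Y(s) = T(s)/s.
= lim_{s→0} T(s) = T(0) = num(0)/den(0) = 3/4.2 = 0.7143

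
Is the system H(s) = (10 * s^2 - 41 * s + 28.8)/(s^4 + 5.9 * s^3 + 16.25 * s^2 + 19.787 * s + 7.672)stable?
Denominator: s^4 + 5.9*s^3 + 16.25*s^2 + 19.787*s + 7.672 = (s + 1.6)(s + 0.7)(s^2 + 3.6*s + 6.85). Poles: -0.7, -1.6, -1.8 + 1.9j, -1.8 - 1.9j. All Re(p)<0: Yes (stable)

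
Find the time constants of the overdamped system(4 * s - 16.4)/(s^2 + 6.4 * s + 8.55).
Overdamped: real poles at -4.5, -1.9. τ = -1/pole → τ₁ = 0.2222, τ₂ = 0.5263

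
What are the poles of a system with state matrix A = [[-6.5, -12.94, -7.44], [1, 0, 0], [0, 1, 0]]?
Eigenvalues solve det(λI - A) = 0.
Characteristic polynomial: λ^3 + 6.5*λ^2 + 12.94*λ + 7.44 = 0.
Factor: (λ + 3.1)(λ + 2.4)(λ + 1) = 0.
Roots: -1, -2.4, -3.1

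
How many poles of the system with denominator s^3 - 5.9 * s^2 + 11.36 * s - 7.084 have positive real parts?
s^3 - 5.9*s^2 + 11.36*s - 7.084 = (s - 1.4)(s - 2.3)(s - 2.2). Poles: 1.4, 2.2, 2.3. RHP poles (Re>0): 3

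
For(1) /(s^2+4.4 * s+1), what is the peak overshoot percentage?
Standard form: ωn²/(s²+2ζωn·s+ωn²) → ωn = 1, ζ = 2.2.
ζ ≥ 1, so the response is non-oscillatory: peak overshoot = 0%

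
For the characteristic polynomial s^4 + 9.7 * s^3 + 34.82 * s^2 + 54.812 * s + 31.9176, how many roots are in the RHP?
s^4 + 9.7*s^3 + 34.82*s^2 + 54.812*s + 31.9176 = (s + 3.1)(s + 2.6)(s + 1.8)(s + 2.2). Poles: -1.8, -2.2, -2.6, -3.1. RHP poles (Re>0): 0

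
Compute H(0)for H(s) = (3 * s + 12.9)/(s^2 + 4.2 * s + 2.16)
DC gain = H(0) = num(0)/den(0) = 12.9/2.16 = 5.972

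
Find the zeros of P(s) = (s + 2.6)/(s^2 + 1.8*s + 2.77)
Set numerator = 0: s + 2.6 = 0 → Zeros: -2.6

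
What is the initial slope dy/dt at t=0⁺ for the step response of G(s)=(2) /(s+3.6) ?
IVT: y'(0⁺) = lim_{s→∞} s²·Y(s) = lim_{s→∞} s·G(s).
deg(num) = 0, deg(den) = 1, relative degree = 1, so s·G(s) → (leading num)/(leading den) = 2/1 = 2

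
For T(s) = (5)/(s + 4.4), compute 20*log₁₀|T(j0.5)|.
Substitute s = j*0.5: T(j0.5) = 1.12188 - 0.127486j.
|T(j0.5)| = sqrt(Re² + Im²) = 1.129.
20*log₁₀(1.129) = 1.05 dB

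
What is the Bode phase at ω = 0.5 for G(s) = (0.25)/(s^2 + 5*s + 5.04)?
Substitute s = j*0.5: G(j0.5) = 0.0410186 - 0.0214084j.
∠G(j0.5) = atan2(Im, Re) = atan2(-0.0214084, 0.0410186) = -27.56°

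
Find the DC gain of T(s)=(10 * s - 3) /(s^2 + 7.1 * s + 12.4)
DC gain = T(0) = num(0)/den(0) = -3/12.4 = -0.2419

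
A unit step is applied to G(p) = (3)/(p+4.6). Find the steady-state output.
FVT: lim_{t→∞} y(t) = lim_{p→0} p*Y(p) where Y(p) = G(p)/p.
= lim_{p→0} G(p) = G(0) = num(0)/den(0) = 3/4.6 = 0.6522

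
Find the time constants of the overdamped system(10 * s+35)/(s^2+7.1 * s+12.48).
Overdamped: real poles at -3.2, -3.9. τ = -1/pole → τ₁ = 0.3125, τ₂ = 0.2564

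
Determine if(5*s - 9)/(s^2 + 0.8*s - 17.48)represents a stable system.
Denominator: s^2 + 0.8*s - 17.48 = (s - 3.8)(s + 4.6). Poles: -4.6, 3.8. All Re(p)<0: No (unstable)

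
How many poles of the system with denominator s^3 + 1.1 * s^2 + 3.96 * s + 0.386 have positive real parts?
s^3 + 1.1*s^2 + 3.96*s + 0.386 = (s + 0.1)(s^2 + s + 3.86). Poles: -0.1, -0.5 + 1.9j, -0.5 - 1.9j. RHP poles (Re>0): 0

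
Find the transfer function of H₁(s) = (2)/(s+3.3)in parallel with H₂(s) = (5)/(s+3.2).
Parallel: H = H₁ + H₂ = (n₁·d₂ + n₂·d₁)/(d₁·d₂).
n₁·d₂ = 2*s + 6.4. n₂·d₁ = 5*s + 16.5. Sum = 7*s + 22.9. d₁·d₂ = s^2 + 6.5*s + 10.56.
H(s) = (7*s + 22.9)/(s^2 + 6.5*s + 10.56)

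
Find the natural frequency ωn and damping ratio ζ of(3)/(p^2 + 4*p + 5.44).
Underdamped: complex pole -2 + 1.2j. ωn = |pole| = 2.332, ζ = -Re(pole)/ωn = 0.8575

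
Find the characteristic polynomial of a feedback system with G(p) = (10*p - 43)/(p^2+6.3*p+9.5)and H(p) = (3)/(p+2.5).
Characteristic poly = G_den * H_den + G_num * H_num = (p^3 + 8.8*p^2 + 25.25*p + 23.75) + (30*p - 129) = p^3 + 8.8*p^2 + 55.25*p - 105.25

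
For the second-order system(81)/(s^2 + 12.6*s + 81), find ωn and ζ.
Standard form: ωn²/(s²+2ζωn·s+ωn²).
const=81=ωn² → ωn=9, s coeff=12.6=2ζωn → ζ=0.7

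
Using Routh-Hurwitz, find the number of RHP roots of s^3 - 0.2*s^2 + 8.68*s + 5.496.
Routh array:
s^3: [1, 8.68]; s^2: [-0.2, 5.496]; s^1: [36.16]; s^0: [5.496]
First column: [1, -0.2, 36.16, 5.496]. Sign changes = RHP roots = 2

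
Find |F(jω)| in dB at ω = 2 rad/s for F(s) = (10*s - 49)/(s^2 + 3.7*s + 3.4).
Substitute s = j*2: F(j2) = 3.21843 + 6.36067j.
|F(j2)| = sqrt(Re² + Im²) = 7.129.
20*log₁₀(7.129) = 17.06 dB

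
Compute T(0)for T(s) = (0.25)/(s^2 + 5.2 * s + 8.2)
DC gain = T(0) = num(0)/den(0) = 0.25/8.2 = 0.03049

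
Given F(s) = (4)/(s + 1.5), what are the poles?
Set denominator = 0: s + 1.5 = 0 → Poles: -1.5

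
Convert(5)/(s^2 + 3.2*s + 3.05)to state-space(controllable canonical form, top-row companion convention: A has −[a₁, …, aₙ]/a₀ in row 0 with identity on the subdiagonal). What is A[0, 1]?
Reachable canonical form for den = s^2 + 3.2*s + 3.05: top row of A = -[a₁,a₂,...,aₙ]/a₀, ones on the subdiagonal, zeros elsewhere.
A = [[-3.2, -3.05], [1, 0]].
A[0,1] = -3.05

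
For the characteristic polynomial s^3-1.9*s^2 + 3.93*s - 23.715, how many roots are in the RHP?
s^3 - 1.9*s^2 + 3.93*s - 23.715 = (s - 3.1)(s^2 + 1.2*s + 7.65). Poles: -0.6 + 2.7j, -0.6 - 2.7j, 3.1. RHP poles (Re>0): 1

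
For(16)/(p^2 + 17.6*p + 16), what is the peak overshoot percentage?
Standard form: ωn²/(p²+2ζωn·p+ωn²) → ωn = 4, ζ = 2.2.
ζ ≥ 1, so the response is non-oscillatory: peak overshoot = 0%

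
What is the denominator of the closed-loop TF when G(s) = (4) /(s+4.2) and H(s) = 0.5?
Characteristic poly = G_den * H_den + G_num * H_num = (s + 4.2) + (2) = s + 6.2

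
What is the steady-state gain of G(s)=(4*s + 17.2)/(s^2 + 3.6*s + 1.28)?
DC gain = G(0) = num(0)/den(0) = 17.2/1.28 = 13.44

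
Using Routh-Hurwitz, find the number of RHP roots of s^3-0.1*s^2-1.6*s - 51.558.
Routh array:
s^3: [1, -1.6]; s^2: [-0.1, -51.558]; s^1: [-517.18]; s^0: [-51.558]
First column: [1, -0.1, -517.18, -51.558]. Sign changes = RHP roots = 1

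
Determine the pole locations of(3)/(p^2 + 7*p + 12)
Set denominator = 0: p^2 + 7*p + 12 = (p + 3)(p + 4) = 0 → Poles: -3, -4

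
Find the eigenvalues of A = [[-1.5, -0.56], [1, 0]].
Eigenvalues solve det(λI - A) = 0.
Characteristic polynomial: λ^2 + 1.5*λ + 0.56 = 0.
Factor: (λ + 0.7)(λ + 0.8) = 0.
Roots: -0.7, -0.8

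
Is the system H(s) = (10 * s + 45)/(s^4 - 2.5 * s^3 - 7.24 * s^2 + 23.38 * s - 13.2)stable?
Denominator: s^4 - 2.5*s^3 - 7.24*s^2 + 23.38*s - 13.2 = (s - 0.8)(s + 3)(s - 2.5)(s - 2.2). Poles: -3, 0.8, 2.2, 2.5. All Re(p)<0: No (unstable)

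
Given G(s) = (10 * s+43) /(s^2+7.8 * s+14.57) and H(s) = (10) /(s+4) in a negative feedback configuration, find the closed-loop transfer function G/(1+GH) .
Closed-loop T = G/(1+GH).
Numerator: G_num * H_den = 10*s^2 + 83*s + 172.
Denominator: G_den * H_den + G_num * H_num = (s^3 + 11.8*s^2 + 45.77*s + 58.28) + (100*s + 430) = s^3 + 11.8*s^2 + 145.77*s + 488.28.
T(s) = (10*s^2 + 83*s + 172)/(s^3 + 11.8*s^2 + 145.77*s + 488.28)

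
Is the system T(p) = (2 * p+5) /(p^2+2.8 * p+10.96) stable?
Denominator: p^2 + 2.8*p + 10.96. Poles: -1.4 + 3j, -1.4 - 3j. All Re(p)<0: Yes (stable)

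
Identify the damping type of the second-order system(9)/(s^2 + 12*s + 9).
Standard form: ωn²/(s²+2ζωn·s+ωn²) gives ωn=3, ζ=2.
Overdamped (ζ = 2 > 1)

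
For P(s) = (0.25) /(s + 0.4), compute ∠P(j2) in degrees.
Substitute s = j*2: P(j2) = 0.0240385 - 0.120192j.
∠P(j2) = atan2(Im, Re) = atan2(-0.120192, 0.0240385) = -78.69°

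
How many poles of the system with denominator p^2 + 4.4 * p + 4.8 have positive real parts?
p^2 + 4.4*p + 4.8 = (p + 2.4)(p + 2). Poles: -2, -2.4. RHP poles (Re>0): 0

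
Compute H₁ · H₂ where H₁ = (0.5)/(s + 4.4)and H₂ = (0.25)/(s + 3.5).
Series: H = H₁ · H₂ = (n₁·n₂)/(d₁·d₂).
Num: n₁·n₂ = 0.125. Den: d₁·d₂ = s^2 + 7.9*s + 15.4.
H(s) = (0.125)/(s^2 + 7.9*s + 15.4)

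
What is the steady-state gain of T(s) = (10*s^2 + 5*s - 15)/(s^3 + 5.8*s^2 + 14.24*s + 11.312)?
DC gain = T(0) = num(0)/den(0) = -15/11.312 = -1.326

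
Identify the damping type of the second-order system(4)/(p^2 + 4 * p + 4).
Standard form: ωn²/(p²+2ζωn·p+ωn²) gives ωn=2, ζ=1.
Critically damped (ζ = 1)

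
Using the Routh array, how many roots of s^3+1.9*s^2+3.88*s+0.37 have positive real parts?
Routh array:
s^3: [1, 3.88]; s^2: [1.9, 0.37]; s^1: [3.68526]; s^0: [0.37]
First column: [1, 1.9, 3.68526, 0.37]. Sign changes = RHP roots = 0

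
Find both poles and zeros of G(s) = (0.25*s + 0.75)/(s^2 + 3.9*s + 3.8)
Set denominator = 0: s^2 + 3.9*s + 3.8 = (s + 1.9)(s + 2) = 0 → Poles: -1.9, -2
Set numerator = 0: 0.25*s + 0.75 = 0 → Zeros: -3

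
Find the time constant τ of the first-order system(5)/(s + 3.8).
First-order system: τ = -1/pole. Pole = -3.8. τ = -1/(-3.8) = 0.2632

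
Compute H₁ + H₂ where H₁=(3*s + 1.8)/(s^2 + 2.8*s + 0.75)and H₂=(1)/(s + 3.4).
Parallel: H = H₁ + H₂ = (n₁·d₂ + n₂·d₁)/(d₁·d₂).
n₁·d₂ = 3*s^2 + 12*s + 6.12. n₂·d₁ = s^2 + 2.8*s + 0.75. Sum = 4*s^2 + 14.8*s + 6.87. d₁·d₂ = s^3 + 6.2*s^2 + 10.27*s + 2.55.
H(s) = (4*s^2 + 14.8*s + 6.87)/(s^3 + 6.2*s^2 + 10.27*s + 2.55)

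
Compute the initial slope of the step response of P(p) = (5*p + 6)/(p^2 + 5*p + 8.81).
IVT: y'(0⁺) = lim_{p→∞} p²·Y(p) = lim_{p→∞} p·P(p).
deg(num) = 1, deg(den) = 2, relative degree = 1, so p·P(p) → (leading num)/(leading den) = 5/1 = 5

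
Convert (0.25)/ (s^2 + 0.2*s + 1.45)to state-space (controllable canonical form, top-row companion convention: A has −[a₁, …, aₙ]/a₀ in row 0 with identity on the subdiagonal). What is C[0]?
Reachable canonical form: C = numerator coefficients (right-aligned, zero-padded to length n).
num = 0.25, C = [[0, 0.25]].
C[0] = 0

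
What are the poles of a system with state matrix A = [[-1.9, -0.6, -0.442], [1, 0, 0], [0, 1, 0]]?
Eigenvalues solve det(λI - A) = 0.
Characteristic polynomial: λ^3 + 1.9*λ^2 + 0.6*λ + 0.442 = 0.
Factor: (λ + 1.7)(λ^2 + 0.2*λ + 0.26) = 0.
Roots: -0.1 + 0.5j, -0.1 - 0.5j, -1.7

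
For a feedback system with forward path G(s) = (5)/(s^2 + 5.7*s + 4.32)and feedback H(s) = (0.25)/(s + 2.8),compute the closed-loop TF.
Closed-loop T = G/(1+GH).
Numerator: G_num * H_den = 5*s + 14.
Denominator: G_den * H_den + G_num * H_num = (s^3 + 8.5*s^2 + 20.28*s + 12.096) + (1.25) = s^3 + 8.5*s^2 + 20.28*s + 13.346.
T(s) = (5*s + 14)/(s^3 + 8.5*s^2 + 20.28*s + 13.346)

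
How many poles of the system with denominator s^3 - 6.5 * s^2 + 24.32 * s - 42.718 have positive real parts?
s^3 - 6.5*s^2 + 24.32*s - 42.718 = (s - 3.1)(s^2 - 3.4*s + 13.78). Poles: 1.7 + 3.3j, 1.7 - 3.3j, 3.1. RHP poles (Re>0): 3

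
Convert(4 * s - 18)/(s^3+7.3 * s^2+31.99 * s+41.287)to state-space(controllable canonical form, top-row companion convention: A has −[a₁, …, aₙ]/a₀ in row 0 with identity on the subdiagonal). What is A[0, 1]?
Reachable canonical form for den = s^3 + 7.3*s^2 + 31.99*s + 41.287: top row of A = -[a₁,a₂,...,aₙ]/a₀, ones on the subdiagonal, zeros elsewhere.
A = [[-7.3, -31.99, -41.287], [1, 0, 0], [0, 1, 0]].
A[0,1] = -31.99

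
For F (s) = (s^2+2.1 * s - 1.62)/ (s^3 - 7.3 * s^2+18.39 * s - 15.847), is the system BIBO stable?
Denominator: s^3 - 7.3*s^2 + 18.39*s - 15.847 = (s - 2.3)(s^2 - 5*s + 6.89). Poles: 2.3, 2.5 + 0.8j, 2.5 - 0.8j. All Re(p)<0: No (unstable)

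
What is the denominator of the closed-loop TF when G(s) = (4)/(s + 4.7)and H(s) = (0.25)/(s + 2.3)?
Characteristic poly = G_den * H_den + G_num * H_num = (s^2 + 7*s + 10.81) + (1) = s^2 + 7*s + 11.81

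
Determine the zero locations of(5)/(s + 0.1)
Numerator is a nonzero constant (5) → Zeros: none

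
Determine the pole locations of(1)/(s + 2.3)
Set denominator = 0: s + 2.3 = 0 → Poles: -2.3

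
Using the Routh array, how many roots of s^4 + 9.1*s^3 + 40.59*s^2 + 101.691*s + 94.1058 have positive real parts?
Routh array:
s^4: [1, 40.59, 94.1058]; s^3: [9.1, 101.691]; s^2: [29.4152, 94.1058]; s^1: [72.578]; s^0: [94.1058]
First column: [1, 9.1, 29.4152, 72.578, 94.1058]. Sign changes = RHP roots = 0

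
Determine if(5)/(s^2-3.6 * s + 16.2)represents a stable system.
Denominator: s^2 - 3.6*s + 16.2. Poles: 1.8 + 3.6j, 1.8 - 3.6j. All Re(p)<0: No (unstable)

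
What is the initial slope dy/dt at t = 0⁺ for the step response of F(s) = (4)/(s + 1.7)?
IVT: y'(0⁺) = lim_{s→∞} s²·Y(s) = lim_{s→∞} s·F(s).
deg(num) = 0, deg(den) = 1, relative degree = 1, so s·F(s) → (leading num)/(leading den) = 4/1 = 4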